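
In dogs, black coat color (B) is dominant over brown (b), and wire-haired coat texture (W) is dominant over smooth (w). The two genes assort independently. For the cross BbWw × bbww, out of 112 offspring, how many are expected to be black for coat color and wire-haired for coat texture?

Dihybrid cross BbWw × bbww — consider each gene separately:
coat color: Bb × bb → 2 Bb, 2 bb → 2 B_ : 2 bb (out of 4)
coat texture: Ww × ww → 2 Ww, 2 ww → 2 W_ : 2 ww (out of 4)
Looking for: black (B_) and wire-haired (W_)
P(black) = 2/4, P(wire-haired) = 2/4
P(both) = 2/4 × 2/4 = 4/16 = 1/4
Expected count = 1/4 × 112 = 28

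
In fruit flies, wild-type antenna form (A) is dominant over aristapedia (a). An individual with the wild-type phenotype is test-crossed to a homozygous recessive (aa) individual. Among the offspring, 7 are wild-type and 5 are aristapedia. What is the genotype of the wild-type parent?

Test cross: ? × aa
Offspring: 7 wild-type, 5 aristapedia — approximately 1:1.
A 1:1 ratio in a test cross indicates the unknown parent is heterozygous (Aa).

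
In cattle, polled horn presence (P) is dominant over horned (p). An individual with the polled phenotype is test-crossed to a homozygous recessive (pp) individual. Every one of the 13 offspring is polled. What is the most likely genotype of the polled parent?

Test cross: ? × pp
All offspring are polled.
If the unknown parent were heterozygous (Pp), about half of 13 offspring would be horned; none are. The unknown parent is most likely homozygous dominant (PP).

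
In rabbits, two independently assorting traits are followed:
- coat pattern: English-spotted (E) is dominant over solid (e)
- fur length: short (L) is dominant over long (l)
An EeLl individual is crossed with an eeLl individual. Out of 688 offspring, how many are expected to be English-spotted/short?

Dihybrid cross EeLl × eeLl — consider each gene separately:
coat pattern: Ee × ee → 2 Ee, 2 ee → 2 E_ : 2 ee (out of 4)
fur length: Ll × Ll → 1 LL, 2 Ll, 1 ll → 3 L_ : 1 ll (out of 4)
Combine (counts out of 4 × 4 = 16): English-spotted/short (E_L_) = 2×3 = 6; English-spotted/long (E_ll) = 2×1 = 2; solid/short (eeL_) = 2×3 = 6; solid/long (eell) = 2×1 = 2
Phenotype counts (out of 16): 6 English-spotted/short, 2 English-spotted/long, 6 solid/short, 2 solid/long
English-spotted/short: 6 out of 16 → fraction 3/8
Expected count = 3/8 × 688 = 258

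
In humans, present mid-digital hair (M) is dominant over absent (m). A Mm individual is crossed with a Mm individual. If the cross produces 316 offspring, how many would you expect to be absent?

Punnett square for Mm × Mm:
Offspring genotypes: 1 MM, 2 Mm, 1 mm
present: 3, absent: 1
absent: 1 out of 4 → fraction 1/4
Expected count = 1/4 × 316 = 79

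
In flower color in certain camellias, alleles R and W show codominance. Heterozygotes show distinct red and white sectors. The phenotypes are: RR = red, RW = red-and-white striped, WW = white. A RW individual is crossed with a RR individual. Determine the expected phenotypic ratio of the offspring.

Punnett square for RW × RR:
Offspring genotypes: 2 RR, 2 RW
Phenotype counts: 2 red, 2 red-and-white striped
Ratio: 1 red : 1 red-and-white striped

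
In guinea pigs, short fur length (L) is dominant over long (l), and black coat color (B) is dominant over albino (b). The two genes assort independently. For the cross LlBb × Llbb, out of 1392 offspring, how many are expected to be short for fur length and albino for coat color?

Dihybrid cross LlBb × Llbb — consider each gene separately:
fur length: Ll × Ll → 1 LL, 2 Ll, 1 ll → 3 L_ : 1 ll (out of 4)
coat color: Bb × bb → 2 Bb, 2 bb → 2 B_ : 2 bb (out of 4)
Looking for: short (L_) and albino (bb)
P(short) = 3/4, P(albino) = 2/4
P(both) = 3/4 × 2/4 = 6/16 = 3/8
Expected count = 3/8 × 1392 = 522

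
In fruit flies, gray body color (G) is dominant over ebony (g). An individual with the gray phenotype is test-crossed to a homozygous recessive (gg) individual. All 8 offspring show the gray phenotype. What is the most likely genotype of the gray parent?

Test cross: ? × gg
All offspring are gray.
If the unknown parent were heterozygous (Gg), about half of 8 offspring would be ebony; none are. The unknown parent is most likely homozygous dominant (GG).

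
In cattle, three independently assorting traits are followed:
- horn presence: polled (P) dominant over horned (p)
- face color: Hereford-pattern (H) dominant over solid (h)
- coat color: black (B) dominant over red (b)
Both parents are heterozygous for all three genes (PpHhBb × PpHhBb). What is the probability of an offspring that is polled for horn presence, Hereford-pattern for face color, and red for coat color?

Trihybrid cross: PpHhBb × PpHhBb
Each trait segregates independently with a 3:1 phenotypic ratio, so each gene contributes 3/4 (dominant) or 1/4 (recessive).
Target: polled (horn presence), Hereford-pattern (face color), red (coat color)
Probability = product of independent per-trait probabilities
= 3/4 × 3/4 × 1/4 = 9/64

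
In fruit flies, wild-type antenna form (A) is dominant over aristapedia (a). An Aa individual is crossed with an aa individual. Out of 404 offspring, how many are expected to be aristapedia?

Punnett square for Aa × aa:
Offspring genotypes: 2 Aa, 2 aa
wild-type: 2, aristapedia: 2
aristapedia: 2 out of 4 → fraction 1/2
Expected count = 1/2 × 404 = 202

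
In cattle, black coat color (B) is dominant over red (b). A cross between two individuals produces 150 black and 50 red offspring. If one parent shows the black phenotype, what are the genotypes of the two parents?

Observed offspring: 150 black, 50 red
The observed ratio simplifies to 3:1. Red (bb) offspring appear, so each parent must contribute one b allele. The parent stated to show black carries B, so it is Bb. The other parent is then either Bb or bb: Bb × bb would give a 1:1 split, whereas Bb × Bb gives 3:1 — matching the data. So both parents are heterozygous (Bb × Bb).
Parent genotypes: Bb × Bb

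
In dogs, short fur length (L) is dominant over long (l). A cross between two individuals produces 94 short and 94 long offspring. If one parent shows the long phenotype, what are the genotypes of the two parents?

Observed offspring: 94 short, 94 long
The observed ratio simplifies to 1:1. One parent shows long, so its genotype must be ll. A 1:1 offspring split requires the other parent to be heterozygous (Ll).
Parent genotypes: ll × Ll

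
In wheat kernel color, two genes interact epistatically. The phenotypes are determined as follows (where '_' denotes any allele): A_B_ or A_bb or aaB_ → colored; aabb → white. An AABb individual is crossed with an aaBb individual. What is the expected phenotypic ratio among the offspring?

Cross: AABb × aaBb — consider each gene separately:
A gene: AA × aa → 4 Aa → 4 A_ (out of 4)
B gene: Bb × Bb → 1 BB, 2 Bb, 1 bb → 3 B_ : 1 bb (out of 4)
Genotype classes (out of 4 × 4 = 16): A_B_ = 4×3 = 12; A_bb = 4×1 = 4
Apply the phenotype rules: A_B_ (12) + A_bb (4) → colored
Phenotype counts (out of 16): 16 colored
Ratio: all colored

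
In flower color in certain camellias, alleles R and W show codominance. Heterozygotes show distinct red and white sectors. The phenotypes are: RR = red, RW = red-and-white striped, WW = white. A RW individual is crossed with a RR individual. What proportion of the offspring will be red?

Punnett square for RW × RR:
Offspring genotypes: 2 RR, 2 RW
Phenotype counts: 2 red, 2 red-and-white striped
red: 2 out of 4
Probability: 2/4 = 1/2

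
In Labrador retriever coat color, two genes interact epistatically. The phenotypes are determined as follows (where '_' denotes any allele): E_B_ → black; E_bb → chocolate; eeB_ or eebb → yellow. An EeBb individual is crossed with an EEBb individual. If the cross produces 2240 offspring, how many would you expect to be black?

Cross: EeBb × EEBb — consider each gene separately:
E gene: Ee × EE → 2 EE, 2 Ee → 4 E_ (out of 4)
B gene: Bb × Bb → 1 BB, 2 Bb, 1 bb → 3 B_ : 1 bb (out of 4)
Genotype classes (out of 4 × 4 = 16): E_B_ = 4×3 = 12; E_bb = 4×1 = 4
Apply the phenotype rules: E_B_ (12) → black; E_bb (4) → chocolate
Phenotype counts (out of 16): 12 black, 4 chocolate
black: 12 out of 16 → fraction 3/4
Expected count = 3/4 × 2240 = 1680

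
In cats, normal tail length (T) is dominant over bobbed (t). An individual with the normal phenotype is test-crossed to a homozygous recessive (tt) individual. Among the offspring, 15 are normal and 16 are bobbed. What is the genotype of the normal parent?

Test cross: ? × tt
Offspring: 15 normal, 16 bobbed — approximately 1:1.
A 1:1 ratio in a test cross indicates the unknown parent is heterozygous (Tt).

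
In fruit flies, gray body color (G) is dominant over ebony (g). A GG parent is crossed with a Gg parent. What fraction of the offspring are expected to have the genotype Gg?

Punnett square for GG × Gg:
Offspring genotypes: 2 GG, 2 Gg
Total offspring: 4
Count with target: 2
Probability: 2/4 = 1/2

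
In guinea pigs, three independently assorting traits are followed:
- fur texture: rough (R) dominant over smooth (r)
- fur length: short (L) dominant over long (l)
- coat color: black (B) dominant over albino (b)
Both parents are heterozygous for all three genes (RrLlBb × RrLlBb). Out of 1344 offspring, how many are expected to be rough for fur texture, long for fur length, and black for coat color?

Trihybrid cross: RrLlBb × RrLlBb
Each trait segregates independently with a 3:1 phenotypic ratio, so each gene contributes 3/4 (dominant) or 1/4 (recessive).
Target: rough (fur texture), long (fur length), black (coat color)
Probability = product of independent per-trait probabilities
= 3/4 × 1/4 × 3/4 = 9/64
Expected count = 9/64 × 1344 = 189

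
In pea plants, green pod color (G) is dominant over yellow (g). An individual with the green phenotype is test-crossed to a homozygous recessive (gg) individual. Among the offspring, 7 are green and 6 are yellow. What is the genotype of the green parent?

Test cross: ? × gg
Offspring: 7 green, 6 yellow — approximately 1:1.
A 1:1 ratio in a test cross indicates the unknown parent is heterozygous (Gg).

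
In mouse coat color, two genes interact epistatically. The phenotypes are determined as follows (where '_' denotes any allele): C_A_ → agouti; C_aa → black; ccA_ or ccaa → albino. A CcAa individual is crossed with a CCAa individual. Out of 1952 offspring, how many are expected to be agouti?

Cross: CcAa × CCAa — consider each gene separately:
C gene: Cc × CC → 2 CC, 2 Cc → 4 C_ (out of 4)
A gene: Aa × Aa → 1 AA, 2 Aa, 1 aa → 3 A_ : 1 aa (out of 4)
Genotype classes (out of 4 × 4 = 16): C_A_ = 4×3 = 12; C_aa = 4×1 = 4
Apply the phenotype rules: C_A_ (12) → agouti; C_aa (4) → black
Phenotype counts (out of 16): 12 agouti, 4 black
agouti: 12 out of 16 → fraction 3/4
Expected count = 3/4 × 1952 = 1464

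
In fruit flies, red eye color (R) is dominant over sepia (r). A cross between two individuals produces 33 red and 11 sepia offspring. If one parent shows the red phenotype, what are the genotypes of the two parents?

Observed offspring: 33 red, 11 sepia
The observed ratio simplifies to 3:1. Sepia (rr) offspring appear, so each parent must contribute one r allele. The parent stated to show red carries R, so it is Rr. The other parent is then either Rr or rr: Rr × rr would give a 1:1 split, whereas Rr × Rr gives 3:1 — matching the data. So both parents are heterozygous (Rr × Rr).
Parent genotypes: Rr × Rr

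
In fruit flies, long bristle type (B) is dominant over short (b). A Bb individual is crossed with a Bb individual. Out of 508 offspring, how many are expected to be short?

Punnett square for Bb × Bb:
Offspring genotypes: 1 BB, 2 Bb, 1 bb
long: 3, short: 1
short: 1 out of 4 → fraction 1/4
Expected count = 1/4 × 508 = 127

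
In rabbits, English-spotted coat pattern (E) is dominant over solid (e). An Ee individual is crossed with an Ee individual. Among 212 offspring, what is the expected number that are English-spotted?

Punnett square for Ee × Ee:
Offspring genotypes: 1 EE, 2 Ee, 1 ee
English-spotted: 3, solid: 1
English-spotted: 3 out of 4 → fraction 3/4
Expected count = 3/4 × 212 = 159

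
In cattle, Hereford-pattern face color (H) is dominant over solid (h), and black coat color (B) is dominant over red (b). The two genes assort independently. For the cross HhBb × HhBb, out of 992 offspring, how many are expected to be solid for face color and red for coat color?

Dihybrid cross HhBb × HhBb — consider each gene separately:
face color: Hh × Hh → 1 HH, 2 Hh, 1 hh → 3 H_ : 1 hh (out of 4)
coat color: Bb × Bb → 1 BB, 2 Bb, 1 bb → 3 B_ : 1 bb (out of 4)
Looking for: solid (hh) and red (bb)
P(solid) = 1/4, P(red) = 1/4
P(both) = 1/4 × 1/4 = 1/16
Expected count = 1/16 × 992 = 62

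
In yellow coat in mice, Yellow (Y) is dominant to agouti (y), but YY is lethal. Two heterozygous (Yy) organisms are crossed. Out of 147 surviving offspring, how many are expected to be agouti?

Cross: Yy × Yy
Punnett square offspring (before lethality): 1 YY, 2 Yy, 1 yy
The YY genotype is lethal (embryos die); surviving offspring: 2 Yy, 1 yy
agouti: 1 out of 3 → fraction 1/3
Expected count = 1/3 × 147 = 49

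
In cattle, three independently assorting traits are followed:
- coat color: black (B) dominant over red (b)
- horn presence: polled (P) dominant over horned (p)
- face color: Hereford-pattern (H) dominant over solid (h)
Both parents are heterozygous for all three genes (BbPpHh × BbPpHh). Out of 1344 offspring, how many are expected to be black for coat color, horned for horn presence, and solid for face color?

Trihybrid cross: BbPpHh × BbPpHh
Each trait segregates independently with a 3:1 phenotypic ratio, so each gene contributes 3/4 (dominant) or 1/4 (recessive).
Target: black (coat color), horned (horn presence), solid (face color)
Probability = product of independent per-trait probabilities
= 3/4 × 1/4 × 1/4 = 3/64
Expected count = 3/64 × 1344 = 63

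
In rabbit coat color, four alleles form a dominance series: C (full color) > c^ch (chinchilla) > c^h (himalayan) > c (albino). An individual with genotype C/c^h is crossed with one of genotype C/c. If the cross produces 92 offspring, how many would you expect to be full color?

Cross: C/c^h × C/c
Allele dominance: C > c^ch > c^h > c
Offspring genotypes: 1 C/C, 1 C/c, 1 C/c^h, 1 c^h/c
Phenotype counts: 3 full color, 1 himalayan
full color: 3 out of 4 → fraction 3/4
Expected count = 3/4 × 92 = 69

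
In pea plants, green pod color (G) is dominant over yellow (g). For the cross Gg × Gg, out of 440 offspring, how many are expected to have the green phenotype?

Punnett square for Gg × Gg:
Offspring genotypes: 1 GG, 2 Gg, 1 gg
Total offspring: 4
Count with target: 3
Probability: 3/4
Expected count = 3/4 × 440 = 330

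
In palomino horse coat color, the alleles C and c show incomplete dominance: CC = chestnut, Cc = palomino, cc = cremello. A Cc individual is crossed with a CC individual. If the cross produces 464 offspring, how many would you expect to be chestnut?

Punnett square for Cc × CC:
Offspring genotypes: 2 CC, 2 Cc
Phenotype counts: 2 chestnut, 2 palomino
chestnut: 2 out of 4 → fraction 1/2
Expected count = 1/2 × 464 = 232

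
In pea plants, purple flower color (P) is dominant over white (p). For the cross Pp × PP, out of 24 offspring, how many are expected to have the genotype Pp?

Punnett square for Pp × PP:
Offspring genotypes: 2 PP, 2 Pp
Total offspring: 4
Count with target: 2
Probability: 2/4 = 1/2
Expected count = 1/2 × 24 = 12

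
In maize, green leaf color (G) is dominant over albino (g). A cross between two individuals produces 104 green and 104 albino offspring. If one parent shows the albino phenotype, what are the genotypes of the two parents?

Observed offspring: 104 green, 104 albino
The observed ratio simplifies to 1:1. One parent shows albino, so its genotype must be gg. A 1:1 offspring split requires the other parent to be heterozygous (Gg).
Parent genotypes: gg × Gg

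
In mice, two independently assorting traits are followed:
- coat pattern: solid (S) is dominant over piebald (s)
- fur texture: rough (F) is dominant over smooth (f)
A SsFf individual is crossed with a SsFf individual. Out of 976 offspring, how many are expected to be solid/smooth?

Dihybrid cross SsFf × SsFf — consider each gene separately:
coat pattern: Ss × Ss → 1 SS, 2 Ss, 1 ss → 3 S_ : 1 ss (out of 4)
fur texture: Ff × Ff → 1 FF, 2 Ff, 1 ff → 3 F_ : 1 ff (out of 4)
Combine (counts out of 4 × 4 = 16): solid/rough (S_F_) = 3×3 = 9; solid/smooth (S_ff) = 3×1 = 3; piebald/rough (ssF_) = 1×3 = 3; piebald/smooth (ssff) = 1×1 = 1
Phenotype counts (out of 16): 9 solid/rough, 3 solid/smooth, 3 piebald/rough, 1 piebald/smooth
solid/smooth: 3 out of 16 → fraction 3/16
Expected count = 3/16 × 976 = 183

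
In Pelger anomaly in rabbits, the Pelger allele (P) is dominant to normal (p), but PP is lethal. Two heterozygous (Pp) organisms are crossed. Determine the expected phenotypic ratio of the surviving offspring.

Cross: Pp × Pp
Punnett square offspring (before lethality): 1 PP, 2 Pp, 1 pp
The PP genotype is lethal (embryos die); surviving offspring: 2 Pp, 1 pp
Ratio: 2 Pelger : 1 normal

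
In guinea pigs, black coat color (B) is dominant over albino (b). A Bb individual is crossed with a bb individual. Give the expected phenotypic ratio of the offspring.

Punnett square for Bb × bb:
Offspring genotypes: 2 Bb, 2 bb
black: 2, albino: 2
Ratio: 1:1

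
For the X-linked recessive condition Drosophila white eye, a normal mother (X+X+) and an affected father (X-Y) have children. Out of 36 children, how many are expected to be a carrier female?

Cross: X+X+ × X-Y
Offspring: 2 X+X-, 2 X+Y
Probability of a carrier female: 2/4 = 1/2
Expected count = 1/2 × 36 = 18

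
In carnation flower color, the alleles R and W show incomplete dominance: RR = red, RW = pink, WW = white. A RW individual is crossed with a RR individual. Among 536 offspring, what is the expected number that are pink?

Punnett square for RW × RR:
Offspring genotypes: 2 RR, 2 RW
Phenotype counts: 2 red, 2 pink
pink: 2 out of 4 → fraction 1/2
Expected count = 1/2 × 536 = 268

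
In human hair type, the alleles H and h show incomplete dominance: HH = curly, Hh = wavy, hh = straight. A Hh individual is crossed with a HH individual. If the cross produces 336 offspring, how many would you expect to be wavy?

Punnett square for Hh × HH:
Offspring genotypes: 2 HH, 2 Hh
Phenotype counts: 2 curly, 2 wavy
wavy: 2 out of 4 → fraction 1/2
Expected count = 1/2 × 336 = 168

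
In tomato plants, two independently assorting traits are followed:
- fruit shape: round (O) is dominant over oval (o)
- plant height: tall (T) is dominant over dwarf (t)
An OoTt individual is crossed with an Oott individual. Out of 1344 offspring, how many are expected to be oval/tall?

Dihybrid cross OoTt × Oott — consider each gene separately:
fruit shape: Oo × Oo → 1 OO, 2 Oo, 1 oo → 3 O_ : 1 oo (out of 4)
plant height: Tt × tt → 2 Tt, 2 tt → 2 T_ : 2 tt (out of 4)
Combine (counts out of 4 × 4 = 16): round/tall (O_T_) = 3×2 = 6; round/dwarf (O_tt) = 3×2 = 6; oval/tall (ooT_) = 1×2 = 2; oval/dwarf (oott) = 1×2 = 2
Phenotype counts (out of 16): 6 round/tall, 6 round/dwarf, 2 oval/tall, 2 oval/dwarf
oval/tall: 2 out of 16 → fraction 1/8
Expected count = 1/8 × 1344 = 168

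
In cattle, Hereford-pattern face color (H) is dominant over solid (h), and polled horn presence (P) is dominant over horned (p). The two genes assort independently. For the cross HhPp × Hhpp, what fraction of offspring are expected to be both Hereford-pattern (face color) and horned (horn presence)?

Dihybrid cross HhPp × Hhpp — consider each gene separately:
face color: Hh × Hh → 1 HH, 2 Hh, 1 hh → 3 H_ : 1 hh (out of 4)
horn presence: Pp × pp → 2 Pp, 2 pp → 2 P_ : 2 pp (out of 4)
Looking for: Hereford-pattern (H_) and horned (pp)
P(Hereford-pattern) = 3/4, P(horned) = 2/4
P(both) = 3/4 × 2/4 = 6/16 = 3/8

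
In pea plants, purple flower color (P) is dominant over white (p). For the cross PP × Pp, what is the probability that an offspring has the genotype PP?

Punnett square for PP × Pp:
Offspring genotypes: 2 PP, 2 Pp
Total offspring: 4
Count with target: 2
Probability: 2/4 = 1/2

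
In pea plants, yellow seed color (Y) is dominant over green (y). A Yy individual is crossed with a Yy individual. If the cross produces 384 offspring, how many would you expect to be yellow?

Punnett square for Yy × Yy:
Offspring genotypes: 1 YY, 2 Yy, 1 yy
yellow: 3, green: 1
yellow: 3 out of 4 → fraction 3/4
Expected count = 3/4 × 384 = 288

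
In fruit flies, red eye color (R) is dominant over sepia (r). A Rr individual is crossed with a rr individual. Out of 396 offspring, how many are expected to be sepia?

Punnett square for Rr × rr:
Offspring genotypes: 2 Rr, 2 rr
red: 2, sepia: 2
sepia: 2 out of 4 → fraction 1/2
Expected count = 1/2 × 396 = 198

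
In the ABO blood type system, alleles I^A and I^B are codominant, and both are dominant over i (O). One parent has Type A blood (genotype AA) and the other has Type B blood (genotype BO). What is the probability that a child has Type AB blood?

Cross: AA × BO
Possible offspring genotypes: 2 AB, 2 AO
Blood type counts: 2 Type AB, 2 Type A
Probability of Type AB: 2/4 = 1/2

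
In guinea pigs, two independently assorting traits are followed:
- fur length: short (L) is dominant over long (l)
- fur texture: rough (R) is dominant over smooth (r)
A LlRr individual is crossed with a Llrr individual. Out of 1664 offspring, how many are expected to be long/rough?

Dihybrid cross LlRr × Llrr — consider each gene separately:
fur length: Ll × Ll → 1 LL, 2 Ll, 1 ll → 3 L_ : 1 ll (out of 4)
fur texture: Rr × rr → 2 Rr, 2 rr → 2 R_ : 2 rr (out of 4)
Combine (counts out of 4 × 4 = 16): short/rough (L_R_) = 3×2 = 6; short/smooth (L_rr) = 3×2 = 6; long/rough (llR_) = 1×2 = 2; long/smooth (llrr) = 1×2 = 2
Phenotype counts (out of 16): 6 short/rough, 6 short/smooth, 2 long/rough, 2 long/smooth
long/rough: 2 out of 16 → fraction 1/8
Expected count = 1/8 × 1664 = 208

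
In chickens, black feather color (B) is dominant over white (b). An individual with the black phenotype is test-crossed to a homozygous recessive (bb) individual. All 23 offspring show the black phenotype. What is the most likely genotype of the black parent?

Test cross: ? × bb
All offspring are black.
If the unknown parent were heterozygous (Bb), about half of 23 offspring would be white; none are. The unknown parent is most likely homozygous dominant (BB).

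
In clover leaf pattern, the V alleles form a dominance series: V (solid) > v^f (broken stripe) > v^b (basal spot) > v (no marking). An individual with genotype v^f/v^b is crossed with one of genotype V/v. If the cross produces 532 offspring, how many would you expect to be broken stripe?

Cross: v^f/v^b × V/v
Allele dominance: V > v^f > v^b > v
Offspring genotypes: 1 V/v^f, 1 v^f/v, 1 V/v^b, 1 v^b/v
Phenotype counts: 2 solid, 1 broken stripe, 1 basal spot
broken stripe: 1 out of 4 → fraction 1/4
Expected count = 1/4 × 532 = 133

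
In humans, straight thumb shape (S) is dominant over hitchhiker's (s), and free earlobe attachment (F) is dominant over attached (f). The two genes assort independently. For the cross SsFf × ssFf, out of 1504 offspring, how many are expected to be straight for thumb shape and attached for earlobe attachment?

Dihybrid cross SsFf × ssFf — consider each gene separately:
thumb shape: Ss × ss → 2 Ss, 2 ss → 2 S_ : 2 ss (out of 4)
earlobe attachment: Ff × Ff → 1 FF, 2 Ff, 1 ff → 3 F_ : 1 ff (out of 4)
Looking for: straight (S_) and attached (ff)
P(straight) = 2/4, P(attached) = 1/4
P(both) = 2/4 × 1/4 = 2/16 = 1/8
Expected count = 1/8 × 1504 = 188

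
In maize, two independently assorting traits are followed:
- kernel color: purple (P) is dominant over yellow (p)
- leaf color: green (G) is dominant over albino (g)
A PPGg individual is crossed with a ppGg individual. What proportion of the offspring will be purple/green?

Dihybrid cross PPGg × ppGg — consider each gene separately:
kernel color: PP × pp → 4 Pp → 4 P_ (out of 4)
leaf color: Gg × Gg → 1 GG, 2 Gg, 1 gg → 3 G_ : 1 gg (out of 4)
Combine (counts out of 4 × 4 = 16): purple/green (P_G_) = 4×3 = 12; purple/albino (P_gg) = 4×1 = 4
Phenotype counts (out of 16): 12 purple/green, 4 purple/albino
purple/green: 12 out of 16
Probability: 12/16 = 3/4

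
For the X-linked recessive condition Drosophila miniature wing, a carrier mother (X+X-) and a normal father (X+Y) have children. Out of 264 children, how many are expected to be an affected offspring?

Cross: X+X- × X+Y
Offspring: 1 X+X+, 1 X+Y, 1 X+X-, 1 X-Y
Probability of an affected offspring: 1/4
Expected count = 1/4 × 264 = 66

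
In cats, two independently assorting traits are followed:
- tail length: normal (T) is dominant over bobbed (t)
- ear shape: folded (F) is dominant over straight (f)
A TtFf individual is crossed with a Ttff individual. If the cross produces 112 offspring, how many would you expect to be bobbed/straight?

Dihybrid cross TtFf × Ttff — consider each gene separately:
tail length: Tt × Tt → 1 TT, 2 Tt, 1 tt → 3 T_ : 1 tt (out of 4)
ear shape: Ff × ff → 2 Ff, 2 ff → 2 F_ : 2 ff (out of 4)
Combine (counts out of 4 × 4 = 16): normal/folded (T_F_) = 3×2 = 6; normal/straight (T_ff) = 3×2 = 6; bobbed/folded (ttF_) = 1×2 = 2; bobbed/straight (ttff) = 1×2 = 2
Phenotype counts (out of 16): 6 normal/folded, 6 normal/straight, 2 bobbed/folded, 2 bobbed/straight
bobbed/straight: 2 out of 16 → fraction 1/8
Expected count = 1/8 × 112 = 14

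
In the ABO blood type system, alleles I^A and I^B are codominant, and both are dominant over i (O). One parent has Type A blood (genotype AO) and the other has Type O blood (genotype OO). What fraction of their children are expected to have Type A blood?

Cross: AO × OO
Possible offspring genotypes: 2 AO, 2 OO
Blood type counts: 2 Type A, 2 Type O
Probability of Type A: 2/4 = 1/2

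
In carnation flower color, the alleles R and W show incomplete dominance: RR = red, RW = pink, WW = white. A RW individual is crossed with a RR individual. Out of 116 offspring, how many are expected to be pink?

Punnett square for RW × RR:
Offspring genotypes: 2 RR, 2 RW
Phenotype counts: 2 red, 2 pink
pink: 2 out of 4 → fraction 1/2
Expected count = 1/2 × 116 = 58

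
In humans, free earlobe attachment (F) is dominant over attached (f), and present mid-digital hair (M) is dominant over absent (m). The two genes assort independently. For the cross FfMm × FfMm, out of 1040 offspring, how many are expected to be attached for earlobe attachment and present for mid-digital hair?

Dihybrid cross FfMm × FfMm — consider each gene separately:
earlobe attachment: Ff × Ff → 1 FF, 2 Ff, 1 ff → 3 F_ : 1 ff (out of 4)
mid-digital hair: Mm × Mm → 1 MM, 2 Mm, 1 mm → 3 M_ : 1 mm (out of 4)
Looking for: attached (ff) and present (M_)
P(attached) = 1/4, P(present) = 3/4
P(both) = 1/4 × 3/4 = 3/16
Expected count = 3/16 × 1040 = 195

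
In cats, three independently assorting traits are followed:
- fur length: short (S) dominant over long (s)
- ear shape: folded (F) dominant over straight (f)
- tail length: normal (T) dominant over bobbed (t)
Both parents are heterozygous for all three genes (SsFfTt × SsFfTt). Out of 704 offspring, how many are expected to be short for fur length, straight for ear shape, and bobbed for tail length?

Trihybrid cross: SsFfTt × SsFfTt
Each trait segregates independently with a 3:1 phenotypic ratio, so each gene contributes 3/4 (dominant) or 1/4 (recessive).
Target: short (fur length), straight (ear shape), bobbed (tail length)
Probability = product of independent per-trait probabilities
= 3/4 × 1/4 × 1/4 = 3/64
Expected count = 3/64 × 704 = 33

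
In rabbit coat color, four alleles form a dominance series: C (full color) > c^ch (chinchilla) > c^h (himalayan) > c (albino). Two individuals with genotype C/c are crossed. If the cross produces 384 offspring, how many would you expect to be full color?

Cross: C/c × C/c
Allele dominance: C > c^ch > c^h > c
Offspring genotypes: 1 C/C, 2 C/c, 1 c/c
Phenotype counts: 3 full color, 1 albino
full color: 3 out of 4 → fraction 3/4
Expected count = 3/4 × 384 = 288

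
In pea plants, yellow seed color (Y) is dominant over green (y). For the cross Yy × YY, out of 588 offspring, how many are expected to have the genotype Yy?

Punnett square for Yy × YY:
Offspring genotypes: 2 YY, 2 Yy
Total offspring: 4
Count with target: 2
Probability: 2/4 = 1/2
Expected count = 1/2 × 588 = 294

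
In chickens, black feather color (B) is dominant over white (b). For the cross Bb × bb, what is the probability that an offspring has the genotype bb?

Punnett square for Bb × bb:
Offspring genotypes: 2 Bb, 2 bb
Total offspring: 4
Count with target: 2
Probability: 2/4 = 1/2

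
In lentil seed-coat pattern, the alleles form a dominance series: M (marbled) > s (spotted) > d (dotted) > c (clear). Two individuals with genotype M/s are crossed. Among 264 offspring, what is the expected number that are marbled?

Cross: M/s × M/s
Allele dominance: M > s > d > c
Offspring genotypes: 1 M/M, 2 M/s, 1 s/s
Phenotype counts: 3 marbled, 1 spotted
marbled: 3 out of 4 → fraction 3/4
Expected count = 3/4 × 264 = 198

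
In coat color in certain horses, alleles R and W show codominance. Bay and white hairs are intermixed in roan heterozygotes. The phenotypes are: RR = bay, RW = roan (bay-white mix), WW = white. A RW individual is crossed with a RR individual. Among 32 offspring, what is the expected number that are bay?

Punnett square for RW × RR:
Offspring genotypes: 2 RR, 2 RW
Phenotype counts: 2 bay, 2 roan (bay-white mix)
bay: 2 out of 4 → fraction 1/2
Expected count = 1/2 × 32 = 16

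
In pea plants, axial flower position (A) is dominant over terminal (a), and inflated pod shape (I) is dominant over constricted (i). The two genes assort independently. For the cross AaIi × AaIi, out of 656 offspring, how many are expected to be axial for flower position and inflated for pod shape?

Dihybrid cross AaIi × AaIi — consider each gene separately:
flower position: Aa × Aa → 1 AA, 2 Aa, 1 aa → 3 A_ : 1 aa (out of 4)
pod shape: Ii × Ii → 1 II, 2 Ii, 1 ii → 3 I_ : 1 ii (out of 4)
Looking for: axial (A_) and inflated (I_)
P(axial) = 3/4, P(inflated) = 3/4
P(both) = 3/4 × 3/4 = 9/16
Expected count = 9/16 × 656 = 369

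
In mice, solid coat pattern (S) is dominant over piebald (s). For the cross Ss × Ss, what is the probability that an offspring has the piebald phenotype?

Punnett square for Ss × Ss:
Offspring genotypes: 1 SS, 2 Ss, 1 ss
Total offspring: 4
Count with target: 1
Probability: 1/4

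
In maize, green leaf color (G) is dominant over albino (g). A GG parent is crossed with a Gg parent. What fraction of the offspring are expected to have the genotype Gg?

Punnett square for GG × Gg:
Offspring genotypes: 2 GG, 2 Gg
Total offspring: 4
Count with target: 2
Probability: 2/4 = 1/2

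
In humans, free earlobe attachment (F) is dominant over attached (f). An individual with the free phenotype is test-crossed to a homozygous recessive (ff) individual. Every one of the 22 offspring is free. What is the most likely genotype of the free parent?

Test cross: ? × ff
All offspring are free.
If the unknown parent were heterozygous (Ff), about half of 22 offspring would be attached; none are. The unknown parent is most likely homozygous dominant (FF).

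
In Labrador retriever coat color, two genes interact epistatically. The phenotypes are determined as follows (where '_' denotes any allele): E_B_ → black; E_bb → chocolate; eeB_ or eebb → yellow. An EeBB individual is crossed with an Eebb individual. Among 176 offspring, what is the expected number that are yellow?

Cross: EeBB × Eebb — consider each gene separately:
E gene: Ee × Ee → 1 EE, 2 Ee, 1 ee → 3 E_ : 1 ee (out of 4)
B gene: BB × bb → 4 Bb → 4 B_ (out of 4)
Genotype classes (out of 4 × 4 = 16): E_B_ = 3×4 = 12; eeB_ = 1×4 = 4
Apply the phenotype rules: E_B_ (12) → black; eeB_ (4) → yellow
Phenotype counts (out of 16): 12 black, 4 yellow
yellow: 4 out of 16 → fraction 1/4
Expected count = 1/4 × 176 = 44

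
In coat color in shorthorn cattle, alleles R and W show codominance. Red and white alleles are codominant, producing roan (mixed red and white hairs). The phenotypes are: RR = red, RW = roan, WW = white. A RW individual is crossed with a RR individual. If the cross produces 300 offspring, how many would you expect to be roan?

Punnett square for RW × RR:
Offspring genotypes: 2 RR, 2 RW
Phenotype counts: 2 red, 2 roan
roan: 2 out of 4 → fraction 1/2
Expected count = 1/2 × 300 = 150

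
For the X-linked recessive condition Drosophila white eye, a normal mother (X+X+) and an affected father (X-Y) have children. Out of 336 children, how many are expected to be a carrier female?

Cross: X+X+ × X-Y
Offspring: 2 X+X-, 2 X+Y
Probability of a carrier female: 2/4 = 1/2
Expected count = 1/2 × 336 = 168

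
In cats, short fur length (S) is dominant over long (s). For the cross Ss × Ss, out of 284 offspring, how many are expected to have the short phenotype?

Punnett square for Ss × Ss:
Offspring genotypes: 1 SS, 2 Ss, 1 ss
Total offspring: 4
Count with target: 3
Probability: 3/4
Expected count = 3/4 × 284 = 213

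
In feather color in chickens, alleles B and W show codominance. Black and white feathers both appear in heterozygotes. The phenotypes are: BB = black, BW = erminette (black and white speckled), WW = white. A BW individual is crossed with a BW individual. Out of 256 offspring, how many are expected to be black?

Punnett square for BW × BW:
Offspring genotypes: 1 BB, 2 BW, 1 WW
Phenotype counts: 1 black, 2 erminette (black and white speckled), 1 white
black: 1 out of 4 → fraction 1/4
Expected count = 1/4 × 256 = 64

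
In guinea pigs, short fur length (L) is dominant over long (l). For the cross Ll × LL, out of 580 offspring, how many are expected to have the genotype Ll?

Punnett square for Ll × LL:
Offspring genotypes: 2 LL, 2 Ll
Total offspring: 4
Count with target: 2
Probability: 2/4 = 1/2
Expected count = 1/2 × 580 = 290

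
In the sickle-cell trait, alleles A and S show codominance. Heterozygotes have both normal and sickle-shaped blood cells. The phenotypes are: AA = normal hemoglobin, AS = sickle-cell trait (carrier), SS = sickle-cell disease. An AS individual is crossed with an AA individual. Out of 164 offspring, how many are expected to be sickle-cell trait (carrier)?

Punnett square for AS × AA:
Offspring genotypes: 2 AA, 2 AS
Phenotype counts: 2 normal hemoglobin, 2 sickle-cell trait (carrier)
sickle-cell trait (carrier): 2 out of 4 → fraction 1/2
Expected count = 1/2 × 164 = 82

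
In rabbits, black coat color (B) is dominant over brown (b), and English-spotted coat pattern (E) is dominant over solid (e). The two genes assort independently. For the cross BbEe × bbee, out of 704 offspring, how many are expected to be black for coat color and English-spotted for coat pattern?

Dihybrid cross BbEe × bbee — consider each gene separately:
coat color: Bb × bb → 2 Bb, 2 bb → 2 B_ : 2 bb (out of 4)
coat pattern: Ee × ee → 2 Ee, 2 ee → 2 E_ : 2 ee (out of 4)
Looking for: black (B_) and English-spotted (E_)
P(black) = 2/4, P(English-spotted) = 2/4
P(both) = 2/4 × 2/4 = 4/16 = 1/4
Expected count = 1/4 × 704 = 176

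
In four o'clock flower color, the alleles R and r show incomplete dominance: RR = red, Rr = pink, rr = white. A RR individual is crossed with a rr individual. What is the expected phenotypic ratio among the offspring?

Punnett square for RR × rr:
Offspring genotypes: 4 Rr
Phenotype counts: 4 pink
Ratio: all pink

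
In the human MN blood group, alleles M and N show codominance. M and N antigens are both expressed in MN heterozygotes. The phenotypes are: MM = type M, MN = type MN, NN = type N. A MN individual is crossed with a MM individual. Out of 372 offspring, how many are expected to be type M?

Punnett square for MN × MM:
Offspring genotypes: 2 MM, 2 MN
Phenotype counts: 2 type M, 2 type MN
type M: 2 out of 4 → fraction 1/2
Expected count = 1/2 × 372 = 186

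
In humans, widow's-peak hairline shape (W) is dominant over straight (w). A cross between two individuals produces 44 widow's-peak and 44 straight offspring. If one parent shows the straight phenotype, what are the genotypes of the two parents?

Observed offspring: 44 widow's-peak, 44 straight
The observed ratio simplifies to 1:1. One parent shows straight, so its genotype must be ww. A 1:1 offspring split requires the other parent to be heterozygous (Ww).
Parent genotypes: ww × Ww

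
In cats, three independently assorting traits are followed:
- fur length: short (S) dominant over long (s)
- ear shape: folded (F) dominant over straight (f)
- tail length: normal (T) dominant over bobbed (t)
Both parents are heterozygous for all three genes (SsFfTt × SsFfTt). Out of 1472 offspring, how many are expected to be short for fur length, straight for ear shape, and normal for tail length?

Trihybrid cross: SsFfTt × SsFfTt
Each trait segregates independently with a 3:1 phenotypic ratio, so each gene contributes 3/4 (dominant) or 1/4 (recessive).
Target: short (fur length), straight (ear shape), normal (tail length)
Probability = product of independent per-trait probabilities
= 3/4 × 1/4 × 3/4 = 9/64
Expected count = 9/64 × 1472 = 207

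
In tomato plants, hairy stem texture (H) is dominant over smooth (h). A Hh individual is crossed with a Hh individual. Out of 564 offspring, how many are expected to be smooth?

Punnett square for Hh × Hh:
Offspring genotypes: 1 HH, 2 Hh, 1 hh
hairy: 3, smooth: 1
smooth: 1 out of 4 → fraction 1/4
Expected count = 1/4 × 564 = 141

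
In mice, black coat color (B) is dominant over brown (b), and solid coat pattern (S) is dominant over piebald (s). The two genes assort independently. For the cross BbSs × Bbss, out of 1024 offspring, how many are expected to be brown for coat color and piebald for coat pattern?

Dihybrid cross BbSs × Bbss — consider each gene separately:
coat color: Bb × Bb → 1 BB, 2 Bb, 1 bb → 3 B_ : 1 bb (out of 4)
coat pattern: Ss × ss → 2 Ss, 2 ss → 2 S_ : 2 ss (out of 4)
Looking for: brown (bb) and piebald (ss)
P(brown) = 1/4, P(piebald) = 2/4
P(both) = 1/4 × 2/4 = 2/16 = 1/8
Expected count = 1/8 × 1024 = 128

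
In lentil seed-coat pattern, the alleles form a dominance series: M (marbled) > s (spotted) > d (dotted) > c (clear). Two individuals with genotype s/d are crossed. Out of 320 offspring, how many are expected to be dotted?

Cross: s/d × s/d
Allele dominance: M > s > d > c
Offspring genotypes: 1 s/s, 2 s/d, 1 d/d
Phenotype counts: 3 spotted, 1 dotted
dotted: 1 out of 4 → fraction 1/4
Expected count = 1/4 × 320 = 80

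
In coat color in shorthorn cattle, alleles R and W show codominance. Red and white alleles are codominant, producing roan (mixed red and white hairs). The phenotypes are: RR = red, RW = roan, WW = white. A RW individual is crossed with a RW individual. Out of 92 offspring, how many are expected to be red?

Punnett square for RW × RW:
Offspring genotypes: 1 RR, 2 RW, 1 WW
Phenotype counts: 1 red, 2 roan, 1 white
red: 1 out of 4 → fraction 1/4
Expected count = 1/4 × 92 = 23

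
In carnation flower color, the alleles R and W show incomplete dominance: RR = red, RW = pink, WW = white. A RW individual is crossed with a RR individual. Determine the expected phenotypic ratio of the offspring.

Punnett square for RW × RR:
Offspring genotypes: 2 RR, 2 RW
Phenotype counts: 2 red, 2 pink
Ratio: 1 red : 1 pink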